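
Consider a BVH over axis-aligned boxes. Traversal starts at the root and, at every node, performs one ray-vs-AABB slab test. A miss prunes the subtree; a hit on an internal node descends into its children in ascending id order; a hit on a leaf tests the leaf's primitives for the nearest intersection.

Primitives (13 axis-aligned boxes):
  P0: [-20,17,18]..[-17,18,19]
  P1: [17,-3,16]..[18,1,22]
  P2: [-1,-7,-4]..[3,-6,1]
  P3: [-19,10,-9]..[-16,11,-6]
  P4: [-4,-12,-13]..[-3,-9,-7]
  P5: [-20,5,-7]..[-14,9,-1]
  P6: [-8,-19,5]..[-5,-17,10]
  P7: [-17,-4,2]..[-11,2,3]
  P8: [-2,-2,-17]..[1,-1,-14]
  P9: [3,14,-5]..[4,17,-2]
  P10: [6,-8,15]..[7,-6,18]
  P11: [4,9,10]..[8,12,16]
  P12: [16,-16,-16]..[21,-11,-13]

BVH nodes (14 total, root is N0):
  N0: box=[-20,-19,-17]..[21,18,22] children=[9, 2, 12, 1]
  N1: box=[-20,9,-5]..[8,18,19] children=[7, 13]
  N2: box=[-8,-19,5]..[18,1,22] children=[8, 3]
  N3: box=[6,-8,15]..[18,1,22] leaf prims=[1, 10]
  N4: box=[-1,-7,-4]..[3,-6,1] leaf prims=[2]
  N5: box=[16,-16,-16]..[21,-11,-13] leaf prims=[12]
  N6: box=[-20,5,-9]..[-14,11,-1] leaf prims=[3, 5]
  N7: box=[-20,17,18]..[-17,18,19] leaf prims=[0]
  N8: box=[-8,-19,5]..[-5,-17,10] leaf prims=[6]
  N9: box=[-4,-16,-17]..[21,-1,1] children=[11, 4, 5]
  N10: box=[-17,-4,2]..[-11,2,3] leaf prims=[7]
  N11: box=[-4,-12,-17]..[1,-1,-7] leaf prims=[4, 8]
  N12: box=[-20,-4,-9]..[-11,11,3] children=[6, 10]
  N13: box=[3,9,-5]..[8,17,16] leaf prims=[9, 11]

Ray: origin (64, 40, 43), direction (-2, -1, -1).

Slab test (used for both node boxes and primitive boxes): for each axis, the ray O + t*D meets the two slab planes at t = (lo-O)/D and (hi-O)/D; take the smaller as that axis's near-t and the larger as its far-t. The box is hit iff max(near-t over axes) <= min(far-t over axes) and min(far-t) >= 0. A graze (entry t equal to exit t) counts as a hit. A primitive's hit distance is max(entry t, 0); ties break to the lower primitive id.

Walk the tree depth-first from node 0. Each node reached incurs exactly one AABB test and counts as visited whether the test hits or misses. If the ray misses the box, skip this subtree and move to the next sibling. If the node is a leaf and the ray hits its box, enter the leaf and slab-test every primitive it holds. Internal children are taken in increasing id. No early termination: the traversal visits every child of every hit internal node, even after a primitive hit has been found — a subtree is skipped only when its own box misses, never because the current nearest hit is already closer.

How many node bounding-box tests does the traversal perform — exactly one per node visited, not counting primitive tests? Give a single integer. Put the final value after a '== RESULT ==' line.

Walk:
N0 x:[43/2,42] y:[22,59] z:[21,60] -> hit [22,42], descend [1, 2, 9, 12]
  N1 x:[28,42] y:[22,31] z:[24,48] -> hit [28,31], descend [7, 13]
    N7 x:[81/2,42] y:[22,23] z:[24,25] -> miss, prune
    N13 x:[28,61/2] y:[23,31] z:[27,48] -> hit [28,61/2] leaf, test {P9(miss), P11@t=28}
  N2 x:[23,36] y:[39,59] z:[21,38] -> miss, prune
  N9 x:[43/2,34] y:[41,56] z:[42,60] -> miss, prune
  N12 x:[75/2,42] y:[29,44] z:[40,52] -> hit [40,42], descend [6, 10]
    N6 x:[39,42] y:[29,35] z:[44,52] -> miss, prune
    N10 x:[75/2,81/2] y:[38,44] z:[40,41] -> hit [40,81/2] leaf, test {P7@t=40}

Summary -> nodes [0, 1, 7, 13, 2, 9, 12, 6, 10]; box-tests=9; leaf-entries=2; first=P11

== RESULT ==
9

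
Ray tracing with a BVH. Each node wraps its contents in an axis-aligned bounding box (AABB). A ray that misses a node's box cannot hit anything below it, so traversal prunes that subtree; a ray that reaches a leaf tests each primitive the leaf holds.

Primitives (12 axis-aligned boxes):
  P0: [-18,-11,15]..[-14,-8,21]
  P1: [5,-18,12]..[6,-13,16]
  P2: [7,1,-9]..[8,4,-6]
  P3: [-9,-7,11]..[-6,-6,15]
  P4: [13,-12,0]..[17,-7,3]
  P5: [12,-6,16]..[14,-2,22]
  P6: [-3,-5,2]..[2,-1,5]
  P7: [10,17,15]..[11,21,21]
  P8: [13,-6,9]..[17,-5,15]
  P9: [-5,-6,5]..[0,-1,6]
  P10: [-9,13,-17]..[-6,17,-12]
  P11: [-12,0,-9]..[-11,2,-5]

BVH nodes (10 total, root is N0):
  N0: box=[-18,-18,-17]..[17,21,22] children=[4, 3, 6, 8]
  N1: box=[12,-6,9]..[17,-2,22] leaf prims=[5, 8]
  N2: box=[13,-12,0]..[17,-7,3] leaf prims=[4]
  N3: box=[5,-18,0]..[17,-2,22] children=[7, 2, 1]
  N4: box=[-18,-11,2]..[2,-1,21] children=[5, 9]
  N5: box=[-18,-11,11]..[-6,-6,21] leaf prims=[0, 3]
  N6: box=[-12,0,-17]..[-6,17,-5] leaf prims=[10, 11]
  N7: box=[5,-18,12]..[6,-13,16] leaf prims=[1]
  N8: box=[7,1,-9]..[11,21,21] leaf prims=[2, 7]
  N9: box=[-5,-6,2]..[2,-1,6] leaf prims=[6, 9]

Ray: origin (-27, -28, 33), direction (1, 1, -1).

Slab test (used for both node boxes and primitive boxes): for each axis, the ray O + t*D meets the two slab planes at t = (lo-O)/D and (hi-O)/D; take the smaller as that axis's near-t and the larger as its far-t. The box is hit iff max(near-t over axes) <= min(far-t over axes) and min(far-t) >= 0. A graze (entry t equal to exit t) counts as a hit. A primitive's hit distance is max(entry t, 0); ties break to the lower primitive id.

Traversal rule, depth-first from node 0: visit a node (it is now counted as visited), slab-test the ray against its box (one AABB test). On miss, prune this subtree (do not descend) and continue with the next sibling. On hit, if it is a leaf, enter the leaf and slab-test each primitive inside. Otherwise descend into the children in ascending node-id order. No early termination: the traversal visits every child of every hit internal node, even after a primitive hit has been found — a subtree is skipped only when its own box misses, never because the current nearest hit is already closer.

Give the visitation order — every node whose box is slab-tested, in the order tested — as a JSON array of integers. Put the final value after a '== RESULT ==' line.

Trace the traversal:
N0 x:[9,44] y:[10,49] z:[11,50] -> hit [11,44], descend [3, 4, 6, 8]
  N3 x:[32,44] y:[10,26] z:[11,33] -> miss, prune
  N4 x:[9,29] y:[17,27] z:[12,31] -> hit [17,27], descend [5, 9]
    N5 x:[9,21] y:[17,22] z:[12,22] -> hit [17,21] leaf, test {P0(miss), P3@t=21}
    N9 x:[22,29] y:[22,27] z:[27,31] -> hit [27,27] leaf, test {P6(miss), P9@t=27}
  N6 x:[15,21] y:[28,45] z:[38,50] -> miss, prune
  N8 x:[34,38] y:[29,49] z:[12,42] -> hit [34,38] leaf, test {P2(miss), P7(miss)}

7 AABB tests over nodes [0, 3, 4, 5, 9, 6, 8]; 3 leaves entered; closest P3.

== RESULT ==
[0, 3, 4, 5, 9, 6, 8]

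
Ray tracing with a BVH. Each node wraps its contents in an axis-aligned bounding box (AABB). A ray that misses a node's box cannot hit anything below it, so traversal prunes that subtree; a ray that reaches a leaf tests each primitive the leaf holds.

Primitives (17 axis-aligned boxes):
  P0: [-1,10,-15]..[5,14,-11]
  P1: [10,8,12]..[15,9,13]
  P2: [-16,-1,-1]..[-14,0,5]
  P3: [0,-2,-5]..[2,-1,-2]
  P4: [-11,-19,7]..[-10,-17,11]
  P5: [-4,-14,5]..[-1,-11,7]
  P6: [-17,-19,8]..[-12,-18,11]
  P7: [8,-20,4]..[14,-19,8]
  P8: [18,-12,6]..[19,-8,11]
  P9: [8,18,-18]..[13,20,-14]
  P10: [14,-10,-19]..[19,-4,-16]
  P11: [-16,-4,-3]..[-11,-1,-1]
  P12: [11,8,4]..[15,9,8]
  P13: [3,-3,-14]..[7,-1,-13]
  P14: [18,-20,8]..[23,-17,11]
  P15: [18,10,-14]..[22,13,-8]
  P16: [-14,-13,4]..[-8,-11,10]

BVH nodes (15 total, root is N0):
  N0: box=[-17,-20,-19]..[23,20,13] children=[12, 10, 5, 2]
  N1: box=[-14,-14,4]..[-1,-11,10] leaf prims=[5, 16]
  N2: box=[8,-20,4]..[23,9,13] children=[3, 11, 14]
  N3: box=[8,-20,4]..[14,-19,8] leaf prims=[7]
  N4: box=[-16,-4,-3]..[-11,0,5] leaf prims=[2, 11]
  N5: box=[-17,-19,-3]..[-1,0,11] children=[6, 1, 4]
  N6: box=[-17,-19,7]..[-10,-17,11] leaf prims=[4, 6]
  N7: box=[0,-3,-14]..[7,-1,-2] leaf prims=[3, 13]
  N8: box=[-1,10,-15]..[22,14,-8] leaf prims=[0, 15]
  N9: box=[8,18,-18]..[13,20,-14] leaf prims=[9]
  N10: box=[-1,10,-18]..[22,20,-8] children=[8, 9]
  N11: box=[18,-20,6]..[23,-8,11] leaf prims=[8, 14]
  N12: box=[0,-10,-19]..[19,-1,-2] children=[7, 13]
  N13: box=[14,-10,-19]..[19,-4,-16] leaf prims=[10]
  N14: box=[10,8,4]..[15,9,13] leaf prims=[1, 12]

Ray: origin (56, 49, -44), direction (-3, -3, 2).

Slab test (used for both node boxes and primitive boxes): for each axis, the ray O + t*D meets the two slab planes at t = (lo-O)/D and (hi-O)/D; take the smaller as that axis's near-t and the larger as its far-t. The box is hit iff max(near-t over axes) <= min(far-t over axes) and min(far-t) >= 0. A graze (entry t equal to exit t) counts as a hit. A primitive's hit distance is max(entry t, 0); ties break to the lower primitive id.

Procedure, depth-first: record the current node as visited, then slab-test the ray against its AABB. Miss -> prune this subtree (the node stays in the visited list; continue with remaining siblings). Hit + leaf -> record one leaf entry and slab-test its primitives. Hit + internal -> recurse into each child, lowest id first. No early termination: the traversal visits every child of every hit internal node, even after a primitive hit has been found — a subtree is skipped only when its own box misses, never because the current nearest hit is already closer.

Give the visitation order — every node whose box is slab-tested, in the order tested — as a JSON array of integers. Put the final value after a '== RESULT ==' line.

Trace the traversal:
N0 x:[11,73/3] y:[29/3,23] z:[25/2,57/2] -> hit [25/2,23], descend [2, 5, 10, 12]
  N2 x:[11,16] y:[40/3,23] z:[24,57/2] -> miss, prune
  N5 x:[19,73/3] y:[49/3,68/3] z:[41/2,55/2] -> hit [41/2,68/3], descend [1, 4, 6]
    N1 x:[19,70/3] y:[20,21] z:[24,27] -> miss, prune
    N4 x:[67/3,24] y:[49/3,53/3] z:[41/2,49/2] -> miss, prune
    N6 x:[22,73/3] y:[22,68/3] z:[51/2,55/2] -> miss, prune
  N10 x:[34/3,19] y:[29/3,13] z:[13,18] -> hit [13,13], descend [8, 9]
    N8 x:[34/3,19] y:[35/3,13] z:[29/2,18] -> miss, prune
    N9 x:[43/3,16] y:[29/3,31/3] z:[13,15] -> miss, prune
  N12 x:[37/3,56/3] y:[50/3,59/3] z:[25/2,21] -> hit [50/3,56/3], descend [7, 13]
    N7 x:[49/3,56/3] y:[50/3,52/3] z:[15,21] -> hit [50/3,52/3] leaf, test {P3(miss), P13(miss)}
    N13 x:[37/3,14] y:[53/3,59/3] z:[25/2,14] -> miss, prune

Summary -> nodes [0, 2, 5, 1, 4, 6, 10, 8, 9, 12, 7, 13]; box-tests=12; leaf-entries=1; first=miss

== RESULT ==
[0, 2, 5, 1, 4, 6, 10, 8, 9, 12, 7, 13]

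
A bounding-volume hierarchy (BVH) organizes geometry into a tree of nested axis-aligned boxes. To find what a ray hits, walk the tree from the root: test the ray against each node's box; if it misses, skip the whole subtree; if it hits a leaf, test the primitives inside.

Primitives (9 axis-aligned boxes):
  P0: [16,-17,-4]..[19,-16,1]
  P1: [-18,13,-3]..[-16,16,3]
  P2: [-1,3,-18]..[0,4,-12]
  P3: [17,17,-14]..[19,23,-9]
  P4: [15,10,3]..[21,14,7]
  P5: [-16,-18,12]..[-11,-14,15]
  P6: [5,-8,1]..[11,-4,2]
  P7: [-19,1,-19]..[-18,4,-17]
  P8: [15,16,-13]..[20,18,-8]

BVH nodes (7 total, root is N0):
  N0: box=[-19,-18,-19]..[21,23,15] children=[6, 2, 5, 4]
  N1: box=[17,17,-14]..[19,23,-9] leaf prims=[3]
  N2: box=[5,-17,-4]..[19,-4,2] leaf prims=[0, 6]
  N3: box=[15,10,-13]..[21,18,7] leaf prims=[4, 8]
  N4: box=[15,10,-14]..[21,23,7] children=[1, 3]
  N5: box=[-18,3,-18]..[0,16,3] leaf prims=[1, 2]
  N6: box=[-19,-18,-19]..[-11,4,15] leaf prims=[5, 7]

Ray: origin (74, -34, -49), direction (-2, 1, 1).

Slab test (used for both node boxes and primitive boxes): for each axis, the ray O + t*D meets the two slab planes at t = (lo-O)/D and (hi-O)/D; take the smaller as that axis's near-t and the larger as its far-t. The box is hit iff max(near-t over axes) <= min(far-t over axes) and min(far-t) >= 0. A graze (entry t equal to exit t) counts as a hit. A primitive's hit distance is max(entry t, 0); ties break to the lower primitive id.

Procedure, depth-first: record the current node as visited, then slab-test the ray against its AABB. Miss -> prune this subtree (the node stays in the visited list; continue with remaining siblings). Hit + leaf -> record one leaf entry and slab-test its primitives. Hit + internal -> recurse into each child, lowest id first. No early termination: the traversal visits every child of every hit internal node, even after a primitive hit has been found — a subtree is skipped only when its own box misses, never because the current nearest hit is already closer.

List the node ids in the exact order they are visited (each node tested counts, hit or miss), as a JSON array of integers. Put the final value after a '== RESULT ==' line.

Traverse from the root:
N0 x:[53/2,93/2] y:[16,57] z:[30,64] -> hit [30,93/2], descend [2, 4, 5, 6]
  N2 x:[55/2,69/2] y:[17,30] z:[45,51] -> miss, prune
  N4 x:[53/2,59/2] y:[44,57] z:[35,56] -> miss, prune
  N5 x:[37,46] y:[37,50] z:[31,52] -> hit [37,46] leaf, test {P1(miss), P2@t=37}
  N6 x:[85/2,93/2] y:[16,38] z:[30,64] -> miss, prune

5 AABB tests over nodes [0, 2, 4, 5, 6]; 1 leaf entered; closest P2.

== RESULT ==
[0, 2, 4, 5, 6]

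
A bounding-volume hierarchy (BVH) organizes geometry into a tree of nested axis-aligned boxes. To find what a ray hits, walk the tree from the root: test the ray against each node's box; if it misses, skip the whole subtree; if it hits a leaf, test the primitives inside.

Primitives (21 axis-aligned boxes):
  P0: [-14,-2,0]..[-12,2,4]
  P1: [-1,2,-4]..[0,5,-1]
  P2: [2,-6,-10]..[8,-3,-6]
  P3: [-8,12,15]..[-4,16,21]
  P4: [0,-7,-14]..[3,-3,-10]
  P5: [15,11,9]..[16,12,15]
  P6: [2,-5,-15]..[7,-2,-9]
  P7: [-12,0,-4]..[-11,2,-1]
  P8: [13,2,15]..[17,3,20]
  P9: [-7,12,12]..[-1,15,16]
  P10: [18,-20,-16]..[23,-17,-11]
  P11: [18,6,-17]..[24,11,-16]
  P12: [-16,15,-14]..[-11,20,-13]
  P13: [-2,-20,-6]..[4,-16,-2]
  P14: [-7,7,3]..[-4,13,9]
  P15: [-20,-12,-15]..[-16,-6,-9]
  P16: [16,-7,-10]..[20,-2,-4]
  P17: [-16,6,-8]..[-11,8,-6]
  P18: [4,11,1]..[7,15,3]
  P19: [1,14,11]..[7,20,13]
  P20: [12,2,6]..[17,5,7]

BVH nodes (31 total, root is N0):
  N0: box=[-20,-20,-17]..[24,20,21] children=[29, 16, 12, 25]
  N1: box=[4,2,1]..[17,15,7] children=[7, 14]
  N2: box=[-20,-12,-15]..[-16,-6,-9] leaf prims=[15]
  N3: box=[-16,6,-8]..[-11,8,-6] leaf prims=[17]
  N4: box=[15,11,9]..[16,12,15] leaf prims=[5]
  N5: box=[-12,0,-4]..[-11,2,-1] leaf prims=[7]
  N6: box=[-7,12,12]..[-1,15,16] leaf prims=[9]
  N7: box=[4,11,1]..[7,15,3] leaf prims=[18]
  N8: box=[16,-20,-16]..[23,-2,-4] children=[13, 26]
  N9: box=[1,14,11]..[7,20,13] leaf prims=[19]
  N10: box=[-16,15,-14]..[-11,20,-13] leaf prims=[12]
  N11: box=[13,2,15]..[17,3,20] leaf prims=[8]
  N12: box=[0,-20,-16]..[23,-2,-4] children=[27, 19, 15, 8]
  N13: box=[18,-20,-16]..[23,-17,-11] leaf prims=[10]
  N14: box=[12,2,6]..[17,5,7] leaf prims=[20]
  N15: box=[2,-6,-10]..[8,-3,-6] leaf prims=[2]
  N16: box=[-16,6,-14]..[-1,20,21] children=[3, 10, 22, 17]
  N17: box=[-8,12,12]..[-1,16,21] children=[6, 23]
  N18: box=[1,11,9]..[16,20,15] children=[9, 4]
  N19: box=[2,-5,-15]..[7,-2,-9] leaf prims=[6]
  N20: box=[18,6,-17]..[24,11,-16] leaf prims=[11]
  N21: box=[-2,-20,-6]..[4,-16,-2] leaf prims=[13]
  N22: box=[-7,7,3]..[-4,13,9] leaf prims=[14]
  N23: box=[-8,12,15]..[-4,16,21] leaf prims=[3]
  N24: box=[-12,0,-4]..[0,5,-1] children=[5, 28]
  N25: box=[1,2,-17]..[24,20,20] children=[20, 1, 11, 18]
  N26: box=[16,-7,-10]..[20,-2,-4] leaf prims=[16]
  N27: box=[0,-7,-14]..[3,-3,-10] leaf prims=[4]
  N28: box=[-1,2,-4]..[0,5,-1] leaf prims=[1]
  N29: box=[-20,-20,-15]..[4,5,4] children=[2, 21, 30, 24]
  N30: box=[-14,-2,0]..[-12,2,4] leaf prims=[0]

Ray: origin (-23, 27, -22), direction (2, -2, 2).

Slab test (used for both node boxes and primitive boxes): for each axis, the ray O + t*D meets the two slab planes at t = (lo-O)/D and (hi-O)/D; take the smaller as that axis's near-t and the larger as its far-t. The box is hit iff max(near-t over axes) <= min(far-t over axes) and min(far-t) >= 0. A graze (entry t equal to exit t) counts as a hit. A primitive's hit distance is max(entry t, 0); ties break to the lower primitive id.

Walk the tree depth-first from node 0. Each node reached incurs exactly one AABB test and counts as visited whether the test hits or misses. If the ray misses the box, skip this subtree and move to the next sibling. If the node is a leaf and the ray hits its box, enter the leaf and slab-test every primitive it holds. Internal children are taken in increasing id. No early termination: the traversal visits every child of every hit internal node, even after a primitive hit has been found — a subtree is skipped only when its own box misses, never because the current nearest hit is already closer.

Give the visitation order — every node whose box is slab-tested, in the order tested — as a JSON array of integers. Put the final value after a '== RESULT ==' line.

Trace the traversal:
N0 x:[3/2,47/2] y:[7/2,47/2] z:[5/2,43/2] -> hit [7/2,43/2], descend [12, 16, 25, 29]
  N12 x:[23/2,23] y:[29/2,47/2] z:[3,9] -> miss, prune
  N16 x:[7/2,11] y:[7/2,21/2] z:[4,43/2] -> hit [4,21/2], descend [3, 10, 17, 22]
    N3 x:[7/2,6] y:[19/2,21/2] z:[7,8] -> miss, prune
    N10 x:[7/2,6] y:[7/2,6] z:[4,9/2] -> hit [4,9/2] leaf, test {P12@t=4}
    N17 x:[15/2,11] y:[11/2,15/2] z:[17,43/2] -> miss, prune
    N22 x:[8,19/2] y:[7,10] z:[25/2,31/2] -> miss, prune
  N25 x:[12,47/2] y:[7/2,25/2] z:[5/2,21] -> hit [12,25/2], descend [1, 11, 18, 20]
    N1 x:[27/2,20] y:[6,25/2] z:[23/2,29/2] -> miss, prune
    N11 x:[18,20] y:[12,25/2] z:[37/2,21] -> miss, prune
    N18 x:[12,39/2] y:[7/2,8] z:[31/2,37/2] -> miss, prune
    N20 x:[41/2,47/2] y:[8,21/2] z:[5/2,3] -> miss, prune
  N29 x:[3/2,27/2] y:[11,47/2] z:[7/2,13] -> hit [11,13], descend [2, 21, 24, 30]
    N2 x:[3/2,7/2] y:[33/2,39/2] z:[7/2,13/2] -> miss, prune
    N21 x:[21/2,27/2] y:[43/2,47/2] z:[8,10] -> miss, prune
    N24 x:[11/2,23/2] y:[11,27/2] z:[9,21/2] -> miss, prune
    N30 x:[9/2,11/2] y:[25/2,29/2] z:[11,13] -> miss, prune

order=[0, 12, 16, 3, 10, 17, 22, 25, 1, 11, 18, 20, 29, 2, 21, 24, 30]  |boxes|=17  |leaves|=1  hit=P12

== RESULT ==
[0, 12, 16, 3, 10, 17, 22, 25, 1, 11, 18, 20, 29, 2, 21, 24, 30]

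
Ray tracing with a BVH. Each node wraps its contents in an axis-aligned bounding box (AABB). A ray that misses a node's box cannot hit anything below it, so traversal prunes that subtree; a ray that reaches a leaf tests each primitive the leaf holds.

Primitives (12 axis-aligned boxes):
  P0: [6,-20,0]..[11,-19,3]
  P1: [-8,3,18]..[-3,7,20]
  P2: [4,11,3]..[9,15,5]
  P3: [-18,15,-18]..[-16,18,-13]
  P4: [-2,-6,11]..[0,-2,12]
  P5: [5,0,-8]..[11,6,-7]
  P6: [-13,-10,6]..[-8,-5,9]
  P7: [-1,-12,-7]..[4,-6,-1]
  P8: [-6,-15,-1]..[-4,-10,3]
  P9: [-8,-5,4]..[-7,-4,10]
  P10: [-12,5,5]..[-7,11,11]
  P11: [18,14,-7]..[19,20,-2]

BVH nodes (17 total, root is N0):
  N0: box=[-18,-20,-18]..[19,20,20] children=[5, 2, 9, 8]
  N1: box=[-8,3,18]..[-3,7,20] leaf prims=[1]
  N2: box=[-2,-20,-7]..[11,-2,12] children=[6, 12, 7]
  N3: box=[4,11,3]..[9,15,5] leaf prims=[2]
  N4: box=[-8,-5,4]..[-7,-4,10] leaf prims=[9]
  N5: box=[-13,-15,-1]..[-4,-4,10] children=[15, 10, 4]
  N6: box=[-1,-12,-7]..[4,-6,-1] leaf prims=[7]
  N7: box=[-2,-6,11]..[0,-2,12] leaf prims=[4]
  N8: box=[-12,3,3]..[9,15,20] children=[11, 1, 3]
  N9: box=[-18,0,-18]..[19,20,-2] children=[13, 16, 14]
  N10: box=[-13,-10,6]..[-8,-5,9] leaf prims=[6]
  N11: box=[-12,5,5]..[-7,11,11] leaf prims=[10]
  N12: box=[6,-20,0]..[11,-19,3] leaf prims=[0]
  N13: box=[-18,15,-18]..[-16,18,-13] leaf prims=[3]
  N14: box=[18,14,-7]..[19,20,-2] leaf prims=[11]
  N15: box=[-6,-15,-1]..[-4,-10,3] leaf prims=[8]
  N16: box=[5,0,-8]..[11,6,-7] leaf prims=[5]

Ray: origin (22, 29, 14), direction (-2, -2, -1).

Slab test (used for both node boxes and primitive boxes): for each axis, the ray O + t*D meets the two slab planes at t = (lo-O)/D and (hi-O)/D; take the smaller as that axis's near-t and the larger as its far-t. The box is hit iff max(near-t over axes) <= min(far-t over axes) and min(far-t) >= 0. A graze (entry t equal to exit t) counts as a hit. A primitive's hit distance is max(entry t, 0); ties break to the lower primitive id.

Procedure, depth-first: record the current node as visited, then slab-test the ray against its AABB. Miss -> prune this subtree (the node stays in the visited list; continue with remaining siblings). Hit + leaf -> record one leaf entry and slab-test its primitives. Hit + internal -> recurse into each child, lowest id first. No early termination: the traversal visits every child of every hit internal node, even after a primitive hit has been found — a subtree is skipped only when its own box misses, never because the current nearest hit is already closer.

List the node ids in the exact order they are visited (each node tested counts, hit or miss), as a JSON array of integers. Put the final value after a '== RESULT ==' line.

Traverse from the root:
N0 x:[3/2,20] y:[9/2,49/2] z:[-6,32] -> hit [9/2,20], descend [2, 5, 8, 9]
  N2 x:[11/2,12] y:[31/2,49/2] z:[2,21] -> miss, prune
  N5 x:[13,35/2] y:[33/2,22] z:[4,15] -> miss, prune
  N8 x:[13/2,17] y:[7,13] z:[-6,11] -> hit [7,11], descend [1, 3, 11]
    N1 x:[25/2,15] y:[11,13] z:[-6,-4] -> miss, prune
    N3 x:[13/2,9] y:[7,9] z:[9,11] -> hit [9,9] leaf, test {P2@t=9}
    N11 x:[29/2,17] y:[9,12] z:[3,9] -> miss, prune
  N9 x:[3/2,20] y:[9/2,29/2] z:[16,32] -> miss, prune

Visited [0, 2, 5, 8, 1, 3, 11, 9]. Tests: 8 box, 1 leaf. Nearest: P2.

== RESULT ==
[0, 2, 5, 8, 1, 3, 11, 9]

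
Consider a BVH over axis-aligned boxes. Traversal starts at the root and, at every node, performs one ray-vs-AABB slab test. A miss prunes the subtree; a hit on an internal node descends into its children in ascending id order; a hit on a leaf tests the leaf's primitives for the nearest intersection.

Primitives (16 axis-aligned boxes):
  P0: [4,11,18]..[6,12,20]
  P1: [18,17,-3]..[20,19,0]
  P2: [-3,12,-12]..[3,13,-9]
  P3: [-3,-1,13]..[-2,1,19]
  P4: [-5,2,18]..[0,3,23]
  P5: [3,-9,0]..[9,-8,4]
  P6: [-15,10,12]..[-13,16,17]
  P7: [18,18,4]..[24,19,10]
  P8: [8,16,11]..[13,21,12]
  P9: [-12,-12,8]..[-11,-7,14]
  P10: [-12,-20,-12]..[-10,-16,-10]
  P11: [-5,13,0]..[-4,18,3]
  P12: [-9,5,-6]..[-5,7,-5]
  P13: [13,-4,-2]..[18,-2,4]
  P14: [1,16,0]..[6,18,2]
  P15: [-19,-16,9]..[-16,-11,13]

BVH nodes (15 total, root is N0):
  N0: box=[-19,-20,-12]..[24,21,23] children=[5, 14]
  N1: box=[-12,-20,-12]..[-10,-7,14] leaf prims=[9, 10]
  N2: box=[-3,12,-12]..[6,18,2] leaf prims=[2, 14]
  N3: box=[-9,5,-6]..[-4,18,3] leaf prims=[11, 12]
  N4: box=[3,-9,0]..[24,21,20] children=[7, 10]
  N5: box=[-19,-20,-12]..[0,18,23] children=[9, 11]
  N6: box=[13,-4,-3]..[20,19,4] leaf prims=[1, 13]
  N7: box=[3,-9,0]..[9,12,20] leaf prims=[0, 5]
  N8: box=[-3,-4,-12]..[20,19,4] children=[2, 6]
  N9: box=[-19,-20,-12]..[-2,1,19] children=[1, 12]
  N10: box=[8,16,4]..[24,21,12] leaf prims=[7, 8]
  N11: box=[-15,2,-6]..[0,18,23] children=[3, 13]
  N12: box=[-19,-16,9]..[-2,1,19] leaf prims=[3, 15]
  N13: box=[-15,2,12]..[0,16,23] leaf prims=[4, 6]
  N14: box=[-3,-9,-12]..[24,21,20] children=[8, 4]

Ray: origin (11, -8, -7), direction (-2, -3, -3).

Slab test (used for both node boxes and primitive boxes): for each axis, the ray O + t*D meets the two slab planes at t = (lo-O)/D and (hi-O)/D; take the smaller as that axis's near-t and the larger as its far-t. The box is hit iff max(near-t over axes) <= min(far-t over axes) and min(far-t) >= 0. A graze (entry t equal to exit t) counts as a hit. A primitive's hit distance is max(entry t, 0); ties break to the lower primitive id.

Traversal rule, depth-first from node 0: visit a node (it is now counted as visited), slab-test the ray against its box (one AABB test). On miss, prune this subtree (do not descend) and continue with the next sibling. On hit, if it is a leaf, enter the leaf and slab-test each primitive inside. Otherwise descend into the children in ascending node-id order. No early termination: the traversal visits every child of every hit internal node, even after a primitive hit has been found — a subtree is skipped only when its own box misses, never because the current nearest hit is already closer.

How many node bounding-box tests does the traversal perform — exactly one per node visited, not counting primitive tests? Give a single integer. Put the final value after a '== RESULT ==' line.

Trace the traversal:
N0 x:[-13/2,15] y:[-29/3,4] z:[-10,5/3] -> hit [-13/2,5/3], descend [5, 14]
  N5 x:[11/2,15] y:[-26/3,4] z:[-10,5/3] -> miss, prune
  N14 x:[-13/2,7] y:[-29/3,1/3] z:[-9,5/3] -> hit [-13/2,1/3], descend [4, 8]
    N4 x:[-13/2,4] y:[-29/3,1/3] z:[-9,-7/3] -> miss, prune
    N8 x:[-9/2,7] y:[-9,-4/3] z:[-11/3,5/3] -> miss, prune

Summary -> nodes [0, 5, 14, 4, 8]; box-tests=5; leaf-entries=0; first=miss

== RESULT ==
5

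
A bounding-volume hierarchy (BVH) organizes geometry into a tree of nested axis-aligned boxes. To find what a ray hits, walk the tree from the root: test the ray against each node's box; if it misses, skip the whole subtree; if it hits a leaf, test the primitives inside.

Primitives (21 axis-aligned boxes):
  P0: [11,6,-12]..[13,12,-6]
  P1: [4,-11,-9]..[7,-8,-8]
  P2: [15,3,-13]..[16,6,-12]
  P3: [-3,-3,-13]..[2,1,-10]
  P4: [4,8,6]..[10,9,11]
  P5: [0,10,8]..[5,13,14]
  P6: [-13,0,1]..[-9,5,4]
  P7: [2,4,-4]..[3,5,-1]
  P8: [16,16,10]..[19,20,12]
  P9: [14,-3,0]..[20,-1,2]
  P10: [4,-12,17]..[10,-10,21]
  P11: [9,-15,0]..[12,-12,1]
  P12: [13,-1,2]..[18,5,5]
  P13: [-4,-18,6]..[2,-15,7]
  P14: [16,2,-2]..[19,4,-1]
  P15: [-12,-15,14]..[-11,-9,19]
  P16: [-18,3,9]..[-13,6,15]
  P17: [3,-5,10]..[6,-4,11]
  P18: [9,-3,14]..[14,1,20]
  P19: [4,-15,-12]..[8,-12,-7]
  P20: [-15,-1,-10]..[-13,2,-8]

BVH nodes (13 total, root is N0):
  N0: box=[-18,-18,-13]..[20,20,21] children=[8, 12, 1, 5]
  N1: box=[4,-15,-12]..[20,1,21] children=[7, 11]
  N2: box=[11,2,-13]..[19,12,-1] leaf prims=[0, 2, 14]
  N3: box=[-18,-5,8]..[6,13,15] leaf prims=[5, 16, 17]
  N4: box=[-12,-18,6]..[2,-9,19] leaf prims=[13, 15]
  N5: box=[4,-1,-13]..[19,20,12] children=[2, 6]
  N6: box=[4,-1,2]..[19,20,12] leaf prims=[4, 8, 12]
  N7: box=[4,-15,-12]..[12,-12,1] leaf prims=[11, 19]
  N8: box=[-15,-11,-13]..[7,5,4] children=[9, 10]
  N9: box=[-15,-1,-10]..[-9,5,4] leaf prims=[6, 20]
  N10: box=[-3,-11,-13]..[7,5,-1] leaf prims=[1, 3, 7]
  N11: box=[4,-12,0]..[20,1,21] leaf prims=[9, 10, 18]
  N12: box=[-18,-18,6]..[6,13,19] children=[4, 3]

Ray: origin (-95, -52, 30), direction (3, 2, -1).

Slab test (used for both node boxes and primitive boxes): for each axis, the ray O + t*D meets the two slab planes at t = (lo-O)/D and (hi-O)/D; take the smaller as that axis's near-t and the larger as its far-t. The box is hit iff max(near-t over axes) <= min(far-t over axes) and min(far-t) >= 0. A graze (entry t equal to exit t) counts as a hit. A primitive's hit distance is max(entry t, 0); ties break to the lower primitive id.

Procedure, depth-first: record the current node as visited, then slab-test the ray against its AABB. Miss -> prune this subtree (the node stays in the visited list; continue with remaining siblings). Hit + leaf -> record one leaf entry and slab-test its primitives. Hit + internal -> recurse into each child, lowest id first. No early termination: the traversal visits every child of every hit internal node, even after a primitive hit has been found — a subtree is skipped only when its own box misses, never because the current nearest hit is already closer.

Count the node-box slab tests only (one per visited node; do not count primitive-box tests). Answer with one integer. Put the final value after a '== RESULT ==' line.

Trace the traversal:
N0 x:[77/3,115/3] y:[17,36] z:[9,43] -> hit [77/3,36], descend [1, 5, 8, 12]
  N1 x:[33,115/3] y:[37/2,53/2] z:[9,42] -> miss, prune
  N5 x:[33,38] y:[51/2,36] z:[18,43] -> hit [33,36], descend [2, 6]
    N2 x:[106/3,38] y:[27,32] z:[31,43] -> miss, prune
    N6 x:[33,38] y:[51/2,36] z:[18,28] -> miss, prune
  N8 x:[80/3,34] y:[41/2,57/2] z:[26,43] -> hit [80/3,57/2], descend [9, 10]
    N9 x:[80/3,86/3] y:[51/2,57/2] z:[26,40] -> hit [80/3,57/2] leaf, test {P6@t=82/3, P20(miss)}
    N10 x:[92/3,34] y:[41/2,57/2] z:[31,43] -> miss, prune
  N12 x:[77/3,101/3] y:[17,65/2] z:[11,24] -> miss, prune

9 AABB tests over nodes [0, 1, 5, 2, 6, 8, 9, 10, 12]; 1 leaf entered; closest P6.

== RESULT ==
9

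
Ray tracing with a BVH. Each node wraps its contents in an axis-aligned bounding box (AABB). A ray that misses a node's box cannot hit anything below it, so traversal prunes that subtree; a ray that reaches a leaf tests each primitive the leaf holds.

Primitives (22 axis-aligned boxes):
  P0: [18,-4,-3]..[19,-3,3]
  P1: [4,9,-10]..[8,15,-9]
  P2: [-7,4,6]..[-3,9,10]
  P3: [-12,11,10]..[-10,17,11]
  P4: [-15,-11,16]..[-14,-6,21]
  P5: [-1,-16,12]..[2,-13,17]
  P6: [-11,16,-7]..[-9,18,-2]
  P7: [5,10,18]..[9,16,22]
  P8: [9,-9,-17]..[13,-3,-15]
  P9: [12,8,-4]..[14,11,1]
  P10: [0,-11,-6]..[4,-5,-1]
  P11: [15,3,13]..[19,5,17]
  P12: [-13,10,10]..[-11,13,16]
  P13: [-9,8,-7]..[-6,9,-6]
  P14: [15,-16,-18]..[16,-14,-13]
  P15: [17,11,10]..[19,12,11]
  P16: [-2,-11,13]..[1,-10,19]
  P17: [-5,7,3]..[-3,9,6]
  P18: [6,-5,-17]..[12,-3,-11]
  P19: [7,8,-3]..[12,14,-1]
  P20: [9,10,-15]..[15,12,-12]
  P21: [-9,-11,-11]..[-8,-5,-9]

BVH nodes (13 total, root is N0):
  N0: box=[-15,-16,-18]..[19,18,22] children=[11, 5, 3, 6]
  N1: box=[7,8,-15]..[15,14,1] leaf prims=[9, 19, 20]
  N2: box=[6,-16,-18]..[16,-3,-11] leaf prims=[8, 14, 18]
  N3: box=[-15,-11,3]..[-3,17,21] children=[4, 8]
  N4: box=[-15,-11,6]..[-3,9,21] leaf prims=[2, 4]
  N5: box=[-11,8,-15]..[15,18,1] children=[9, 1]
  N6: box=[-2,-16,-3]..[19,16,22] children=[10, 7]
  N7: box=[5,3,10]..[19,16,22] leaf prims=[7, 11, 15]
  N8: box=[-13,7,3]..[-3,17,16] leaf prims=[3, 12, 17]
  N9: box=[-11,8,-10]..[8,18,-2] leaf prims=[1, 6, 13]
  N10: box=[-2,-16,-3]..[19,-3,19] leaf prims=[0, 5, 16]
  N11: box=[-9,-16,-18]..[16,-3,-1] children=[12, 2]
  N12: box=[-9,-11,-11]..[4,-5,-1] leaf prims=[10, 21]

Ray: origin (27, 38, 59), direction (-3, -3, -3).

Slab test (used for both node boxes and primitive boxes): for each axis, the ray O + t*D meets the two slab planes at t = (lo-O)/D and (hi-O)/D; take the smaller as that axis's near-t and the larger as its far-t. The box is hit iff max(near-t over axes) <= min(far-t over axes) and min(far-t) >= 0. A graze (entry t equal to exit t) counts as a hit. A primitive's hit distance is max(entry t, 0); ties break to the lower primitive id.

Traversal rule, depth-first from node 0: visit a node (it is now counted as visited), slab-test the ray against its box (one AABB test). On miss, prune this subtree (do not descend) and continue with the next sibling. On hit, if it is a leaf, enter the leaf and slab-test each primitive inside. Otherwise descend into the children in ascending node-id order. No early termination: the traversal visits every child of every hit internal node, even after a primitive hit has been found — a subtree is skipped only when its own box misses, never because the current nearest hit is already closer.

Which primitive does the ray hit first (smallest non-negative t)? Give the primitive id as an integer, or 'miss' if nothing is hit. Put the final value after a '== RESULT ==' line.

Traverse from the root:
N0 x:[8/3,14] y:[20/3,18] z:[37/3,77/3] -> hit [37/3,14], descend [3, 5, 6, 11]
  N3 x:[10,14] y:[7,49/3] z:[38/3,56/3] -> hit [38/3,14], descend [4, 8]
    N4 x:[10,14] y:[29/3,49/3] z:[38/3,53/3] -> hit [38/3,14] leaf, test {P2(miss), P4(miss)}
    N8 x:[10,40/3] y:[7,31/3] z:[43/3,56/3] -> miss, prune
  N5 x:[4,38/3] y:[20/3,10] z:[58/3,74/3] -> miss, prune
  N6 x:[8/3,29/3] y:[22/3,18] z:[37/3,62/3] -> miss, prune
  N11 x:[11/3,12] y:[41/3,18] z:[20,77/3] -> miss, prune

Visited [0, 3, 4, 8, 5, 6, 11]. Tests: 7 box, 1 leaf. Nearest: miss.

== RESULT ==
miss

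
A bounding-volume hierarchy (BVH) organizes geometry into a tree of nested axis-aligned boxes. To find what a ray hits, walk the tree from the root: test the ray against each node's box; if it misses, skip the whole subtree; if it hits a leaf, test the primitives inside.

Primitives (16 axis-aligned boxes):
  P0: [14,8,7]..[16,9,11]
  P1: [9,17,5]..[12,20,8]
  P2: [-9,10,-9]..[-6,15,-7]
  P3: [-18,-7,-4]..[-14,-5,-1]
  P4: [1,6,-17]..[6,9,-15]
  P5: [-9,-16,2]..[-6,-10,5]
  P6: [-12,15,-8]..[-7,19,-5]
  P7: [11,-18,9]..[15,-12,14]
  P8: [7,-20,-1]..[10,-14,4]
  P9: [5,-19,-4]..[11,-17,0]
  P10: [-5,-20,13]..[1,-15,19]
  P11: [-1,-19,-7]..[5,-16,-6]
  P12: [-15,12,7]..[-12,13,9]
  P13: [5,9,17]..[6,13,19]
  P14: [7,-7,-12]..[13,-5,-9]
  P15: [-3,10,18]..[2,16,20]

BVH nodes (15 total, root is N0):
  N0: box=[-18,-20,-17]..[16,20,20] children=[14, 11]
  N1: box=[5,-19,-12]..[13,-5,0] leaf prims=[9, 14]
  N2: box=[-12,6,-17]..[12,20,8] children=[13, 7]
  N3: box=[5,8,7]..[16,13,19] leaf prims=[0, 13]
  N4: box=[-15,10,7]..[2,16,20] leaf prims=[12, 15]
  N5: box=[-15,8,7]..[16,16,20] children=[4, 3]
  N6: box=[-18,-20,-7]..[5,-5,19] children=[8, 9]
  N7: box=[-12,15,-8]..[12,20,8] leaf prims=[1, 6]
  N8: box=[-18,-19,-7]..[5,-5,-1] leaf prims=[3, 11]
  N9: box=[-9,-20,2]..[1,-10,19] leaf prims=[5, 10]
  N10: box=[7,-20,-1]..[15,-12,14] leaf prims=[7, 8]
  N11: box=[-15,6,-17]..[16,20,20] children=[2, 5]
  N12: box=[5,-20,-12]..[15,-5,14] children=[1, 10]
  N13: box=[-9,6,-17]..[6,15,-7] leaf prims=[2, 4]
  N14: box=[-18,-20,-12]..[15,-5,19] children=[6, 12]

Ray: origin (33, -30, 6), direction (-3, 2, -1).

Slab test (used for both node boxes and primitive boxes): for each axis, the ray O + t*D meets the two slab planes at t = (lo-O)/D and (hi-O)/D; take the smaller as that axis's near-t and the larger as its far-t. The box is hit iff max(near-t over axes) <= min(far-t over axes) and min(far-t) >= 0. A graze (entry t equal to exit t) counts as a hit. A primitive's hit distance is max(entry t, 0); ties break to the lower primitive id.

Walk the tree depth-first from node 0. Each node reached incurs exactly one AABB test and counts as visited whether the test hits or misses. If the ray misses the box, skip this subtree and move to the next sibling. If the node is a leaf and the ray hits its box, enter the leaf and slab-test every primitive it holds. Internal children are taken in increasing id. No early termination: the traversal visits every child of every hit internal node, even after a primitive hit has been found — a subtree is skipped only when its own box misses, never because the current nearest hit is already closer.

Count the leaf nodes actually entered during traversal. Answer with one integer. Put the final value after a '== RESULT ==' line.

Trace the traversal:
N0 x:[17/3,17] y:[5,25] z:[-14,23] -> hit [17/3,17], descend [11, 14]
  N11 x:[17/3,16] y:[18,25] z:[-14,23] -> miss, prune
  N14 x:[6,17] y:[5,25/2] z:[-13,18] -> hit [6,25/2], descend [6, 12]
    N6 x:[28/3,17] y:[5,25/2] z:[-13,13] -> hit [28/3,25/2], descend [8, 9]
      N8 x:[28/3,17] y:[11/2,25/2] z:[7,13] -> hit [28/3,25/2] leaf, test {P3(miss), P11(miss)}
      N9 x:[32/3,14] y:[5,10] z:[-13,4] -> miss, prune
    N12 x:[6,28/3] y:[5,25/2] z:[-8,18] -> hit [6,28/3], descend [1, 10]
      N1 x:[20/3,28/3] y:[11/2,25/2] z:[6,18] -> hit [20/3,28/3] leaf, test {P9(miss), P14(miss)}
      N10 x:[6,26/3] y:[5,9] z:[-8,7] -> hit [6,7] leaf, test {P7(miss), P8(miss)}

9 AABB tests over nodes [0, 11, 14, 6, 8, 9, 12, 1, 10]; 3 leaves entered; closest miss.

== RESULT ==
3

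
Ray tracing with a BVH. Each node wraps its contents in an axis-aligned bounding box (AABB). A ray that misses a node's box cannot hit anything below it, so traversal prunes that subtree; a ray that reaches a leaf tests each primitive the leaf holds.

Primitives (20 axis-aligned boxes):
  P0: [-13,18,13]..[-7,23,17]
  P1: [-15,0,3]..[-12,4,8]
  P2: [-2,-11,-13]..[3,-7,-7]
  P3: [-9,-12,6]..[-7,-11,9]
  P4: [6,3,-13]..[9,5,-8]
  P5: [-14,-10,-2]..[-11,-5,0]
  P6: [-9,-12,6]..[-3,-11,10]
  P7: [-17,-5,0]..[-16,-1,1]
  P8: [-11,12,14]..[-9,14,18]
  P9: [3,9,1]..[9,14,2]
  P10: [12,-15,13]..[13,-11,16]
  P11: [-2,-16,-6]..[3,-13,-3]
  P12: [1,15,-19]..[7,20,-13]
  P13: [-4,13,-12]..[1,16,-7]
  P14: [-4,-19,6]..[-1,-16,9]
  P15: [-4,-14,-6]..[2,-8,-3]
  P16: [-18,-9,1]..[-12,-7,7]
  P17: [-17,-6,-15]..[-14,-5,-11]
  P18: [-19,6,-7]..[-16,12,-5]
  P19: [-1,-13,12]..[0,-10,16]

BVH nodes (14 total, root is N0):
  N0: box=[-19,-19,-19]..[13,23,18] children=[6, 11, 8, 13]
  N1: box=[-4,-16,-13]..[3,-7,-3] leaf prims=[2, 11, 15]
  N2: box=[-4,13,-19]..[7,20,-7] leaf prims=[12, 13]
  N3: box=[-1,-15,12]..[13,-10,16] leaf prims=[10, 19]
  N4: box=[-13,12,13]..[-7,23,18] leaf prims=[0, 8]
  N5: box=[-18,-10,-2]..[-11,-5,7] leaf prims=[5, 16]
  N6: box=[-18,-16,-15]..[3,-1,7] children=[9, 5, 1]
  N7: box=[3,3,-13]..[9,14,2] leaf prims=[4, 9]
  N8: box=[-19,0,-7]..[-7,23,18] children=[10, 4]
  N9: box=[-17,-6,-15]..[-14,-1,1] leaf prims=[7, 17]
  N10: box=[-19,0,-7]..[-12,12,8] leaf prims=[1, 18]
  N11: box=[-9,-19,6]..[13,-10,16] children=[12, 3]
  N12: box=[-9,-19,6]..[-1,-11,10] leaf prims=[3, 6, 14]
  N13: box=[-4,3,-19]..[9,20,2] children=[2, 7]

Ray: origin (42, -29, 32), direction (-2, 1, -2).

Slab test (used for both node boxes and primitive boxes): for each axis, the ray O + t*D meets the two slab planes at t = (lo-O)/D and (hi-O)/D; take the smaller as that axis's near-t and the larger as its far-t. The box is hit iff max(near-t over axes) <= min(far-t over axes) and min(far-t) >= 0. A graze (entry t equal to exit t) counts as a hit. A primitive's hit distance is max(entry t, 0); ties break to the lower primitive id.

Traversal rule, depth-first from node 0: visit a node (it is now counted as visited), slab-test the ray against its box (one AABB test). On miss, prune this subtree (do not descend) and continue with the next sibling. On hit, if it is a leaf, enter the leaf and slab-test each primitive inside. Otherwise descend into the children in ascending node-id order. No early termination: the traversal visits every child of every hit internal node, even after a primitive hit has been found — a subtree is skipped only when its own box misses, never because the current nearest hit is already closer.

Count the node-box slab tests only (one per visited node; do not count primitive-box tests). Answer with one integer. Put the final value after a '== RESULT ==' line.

Walk:
N0 x:[29/2,61/2] y:[10,52] z:[7,51/2] -> hit [29/2,51/2], descend [6, 8, 11, 13]
  N6 x:[39/2,30] y:[13,28] z:[25/2,47/2] -> hit [39/2,47/2], descend [1, 5, 9]
    N1 x:[39/2,23] y:[13,22] z:[35/2,45/2] -> hit [39/2,22] leaf, test {P2@t=39/2, P11(miss), P15(miss)}
    N5 x:[53/2,30] y:[19,24] z:[25/2,17] -> miss, prune
    N9 x:[28,59/2] y:[23,28] z:[31/2,47/2] -> miss, prune
  N8 x:[49/2,61/2] y:[29,52] z:[7,39/2] -> miss, prune
  N11 x:[29/2,51/2] y:[10,19] z:[8,13] -> miss, prune
  N13 x:[33/2,23] y:[32,49] z:[15,51/2] -> miss, prune

8 AABB tests over nodes [0, 6, 1, 5, 9, 8, 11, 13]; 1 leaf entered; closest P2.

== RESULT ==
8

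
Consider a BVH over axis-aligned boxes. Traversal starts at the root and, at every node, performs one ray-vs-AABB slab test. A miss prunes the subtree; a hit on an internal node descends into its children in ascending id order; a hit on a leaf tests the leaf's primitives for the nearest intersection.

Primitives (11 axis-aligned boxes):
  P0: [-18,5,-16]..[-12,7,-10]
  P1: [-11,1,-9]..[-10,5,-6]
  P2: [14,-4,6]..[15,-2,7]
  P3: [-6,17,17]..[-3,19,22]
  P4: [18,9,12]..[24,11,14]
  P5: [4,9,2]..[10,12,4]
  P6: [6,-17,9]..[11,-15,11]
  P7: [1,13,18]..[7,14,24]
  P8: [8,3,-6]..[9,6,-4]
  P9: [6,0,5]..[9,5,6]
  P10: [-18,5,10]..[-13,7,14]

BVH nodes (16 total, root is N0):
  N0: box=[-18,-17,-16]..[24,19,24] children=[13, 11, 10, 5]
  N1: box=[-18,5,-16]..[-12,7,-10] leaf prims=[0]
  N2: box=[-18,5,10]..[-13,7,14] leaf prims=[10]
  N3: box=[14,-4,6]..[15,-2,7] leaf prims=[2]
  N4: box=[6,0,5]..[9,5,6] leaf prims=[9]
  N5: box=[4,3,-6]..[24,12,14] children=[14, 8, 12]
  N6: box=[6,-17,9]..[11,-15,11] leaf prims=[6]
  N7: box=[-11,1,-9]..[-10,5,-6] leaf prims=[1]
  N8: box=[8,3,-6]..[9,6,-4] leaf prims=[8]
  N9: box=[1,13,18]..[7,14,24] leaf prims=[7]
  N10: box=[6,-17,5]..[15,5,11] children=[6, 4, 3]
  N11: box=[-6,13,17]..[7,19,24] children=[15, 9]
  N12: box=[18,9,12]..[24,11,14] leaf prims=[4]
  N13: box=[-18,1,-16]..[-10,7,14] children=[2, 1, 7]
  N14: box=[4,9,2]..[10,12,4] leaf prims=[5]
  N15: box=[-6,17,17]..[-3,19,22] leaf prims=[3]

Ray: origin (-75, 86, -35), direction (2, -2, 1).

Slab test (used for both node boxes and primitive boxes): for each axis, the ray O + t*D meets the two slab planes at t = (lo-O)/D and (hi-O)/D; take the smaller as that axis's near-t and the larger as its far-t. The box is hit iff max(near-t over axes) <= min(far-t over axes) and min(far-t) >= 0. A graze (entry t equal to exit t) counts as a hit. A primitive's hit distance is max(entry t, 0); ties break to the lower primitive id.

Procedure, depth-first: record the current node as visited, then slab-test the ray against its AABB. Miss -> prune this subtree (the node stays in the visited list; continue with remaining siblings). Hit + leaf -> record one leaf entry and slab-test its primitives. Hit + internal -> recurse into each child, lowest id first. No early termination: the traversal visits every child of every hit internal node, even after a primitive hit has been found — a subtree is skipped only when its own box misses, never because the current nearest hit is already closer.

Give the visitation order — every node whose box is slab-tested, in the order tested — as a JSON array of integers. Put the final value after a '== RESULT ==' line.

Traverse from the root:
N0 x:[57/2,99/2] y:[67/2,103/2] z:[19,59] -> hit [67/2,99/2], descend [5, 10, 11, 13]
  N5 x:[79/2,99/2] y:[37,83/2] z:[29,49] -> hit [79/2,83/2], descend [8, 12, 14]
    N8 x:[83/2,42] y:[40,83/2] z:[29,31] -> miss, prune
    N12 x:[93/2,99/2] y:[75/2,77/2] z:[47,49] -> miss, prune
    N14 x:[79/2,85/2] y:[37,77/2] z:[37,39] -> miss, prune
  N10 x:[81/2,45] y:[81/2,103/2] z:[40,46] -> hit [81/2,45], descend [3, 4, 6]
    N3 x:[89/2,45] y:[44,45] z:[41,42] -> miss, prune
    N4 x:[81/2,42] y:[81/2,43] z:[40,41] -> hit [81/2,41] leaf, test {P9@t=81/2}
    N6 x:[81/2,43] y:[101/2,103/2] z:[44,46] -> miss, prune
  N11 x:[69/2,41] y:[67/2,73/2] z:[52,59] -> miss, prune
  N13 x:[57/2,65/2] y:[79/2,85/2] z:[19,49] -> miss, prune

Summary -> nodes [0, 5, 8, 12, 14, 10, 3, 4, 6, 11, 13]; box-tests=11; leaf-entries=1; first=P9

== RESULT ==
[0, 5, 8, 12, 14, 10, 3, 4, 6, 11, 13]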